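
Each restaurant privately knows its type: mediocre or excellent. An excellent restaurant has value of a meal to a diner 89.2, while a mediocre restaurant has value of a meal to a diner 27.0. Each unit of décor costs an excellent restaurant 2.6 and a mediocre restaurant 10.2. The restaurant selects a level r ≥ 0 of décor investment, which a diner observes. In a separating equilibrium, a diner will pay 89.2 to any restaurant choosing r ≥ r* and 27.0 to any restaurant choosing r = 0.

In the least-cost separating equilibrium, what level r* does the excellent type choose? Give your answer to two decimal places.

6.10

A mediocre restaurant choosing r = 0 receives 27.0.
Imitating at r* instead would pay 89.2 at cost 10.2·r*, netting 89.2 − 10.2·r*.
Indifference: 27.0 = 89.2 − 10.2·r*, so r* = (89.2 − 27.0) / 10.2 ≈ 6.10.
This is the mediocre type's binding incentive-compatibility constraint; any r ≥ 6.10 sustains separation on that side.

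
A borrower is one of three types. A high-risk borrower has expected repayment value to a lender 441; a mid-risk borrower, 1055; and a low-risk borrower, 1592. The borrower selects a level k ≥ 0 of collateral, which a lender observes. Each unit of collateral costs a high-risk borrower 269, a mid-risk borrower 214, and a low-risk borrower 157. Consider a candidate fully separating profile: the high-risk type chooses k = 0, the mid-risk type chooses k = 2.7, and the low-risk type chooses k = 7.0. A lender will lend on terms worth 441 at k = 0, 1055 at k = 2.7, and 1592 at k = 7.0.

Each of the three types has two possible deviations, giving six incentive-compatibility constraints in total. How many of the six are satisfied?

5

High-risk (own payoff 441): to k=2.7 gives 1055 − 269×2.7 = 328.7 → no gain ✓; to k=7.0 gives 1592 − 269×7.0 = -291 → no gain ✓.
Mid-risk (own payoff 1055 − 214×2.7 = 477.2): to k=0 gives 441 → no gain ✓; to k=7.0 gives 1592 − 214×7.0 = 94 → no gain ✓.
Low-risk (own payoff 1592 − 157×7.0 = 493): to k=0 gives 441 → no gain ✓; to k=2.7 gives 1055 − 157×2.7 = 631.1 → profitable ✗.
5 of the 6 constraints hold; not an equilibrium.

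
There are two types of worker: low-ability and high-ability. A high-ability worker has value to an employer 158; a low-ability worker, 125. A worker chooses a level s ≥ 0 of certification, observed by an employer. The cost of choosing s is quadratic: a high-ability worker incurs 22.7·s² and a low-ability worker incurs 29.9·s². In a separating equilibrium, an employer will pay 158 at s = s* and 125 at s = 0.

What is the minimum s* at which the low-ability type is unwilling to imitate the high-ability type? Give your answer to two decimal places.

1.05

The low-ability type at s = 0 receives 125; imitating at s* yields 158 − 29.9·s*².
Indifference: 125 = 158 − 29.9·s*², so s*² = (158 − 125) / 29.9 ≈ 1.1037.
s* = √1.1037 ≈ 1.05.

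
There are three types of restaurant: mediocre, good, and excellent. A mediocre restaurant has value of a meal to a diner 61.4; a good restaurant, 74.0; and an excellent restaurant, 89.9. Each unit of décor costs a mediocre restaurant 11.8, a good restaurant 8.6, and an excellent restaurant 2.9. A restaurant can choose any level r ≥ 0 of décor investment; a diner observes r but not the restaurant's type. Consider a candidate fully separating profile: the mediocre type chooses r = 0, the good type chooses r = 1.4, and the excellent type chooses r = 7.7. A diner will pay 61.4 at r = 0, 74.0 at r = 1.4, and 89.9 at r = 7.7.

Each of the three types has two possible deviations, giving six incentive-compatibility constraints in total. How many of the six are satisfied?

Mediocre (own payoff 61.4): to r=1.4 gives 74.0 − 11.8×1.4 = 57.48 → no gain ✓; to r=7.7 gives 89.9 − 11.8×7.7 = -0.96 → no gain ✓.
Excellent (own payoff 89.9 − 2.9×7.7 = 67.57): to r=0 gives 61.4 → no gain ✓; to r=1.4 gives 74.0 − 2.9×1.4 = 69.94 → profitable ✗.
Good (own payoff 74.0 − 8.6×1.4 = 61.96): to r=0 gives 61.4 → no gain ✓; to r=7.7 gives 89.9 − 8.6×7.7 = 23.68 → no gain ✓.
5 of the 6 constraints hold; not an equilibrium.

5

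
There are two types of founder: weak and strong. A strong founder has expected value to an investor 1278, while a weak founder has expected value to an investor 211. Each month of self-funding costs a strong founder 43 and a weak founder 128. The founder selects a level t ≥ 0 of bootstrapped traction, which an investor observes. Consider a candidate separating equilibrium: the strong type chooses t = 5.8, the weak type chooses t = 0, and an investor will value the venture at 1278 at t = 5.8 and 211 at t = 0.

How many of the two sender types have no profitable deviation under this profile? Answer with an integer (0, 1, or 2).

Weak type: stay at 0 → 211; mimic → 1278 − 128 × 5.8 = 535.6. IC fails (211 < 535.6).
Strong type: signal → 1278 − 43 × 5.8 = 1028.6; deviate to 0 → 211. IC holds (1028.6 ≥ 211).
1 of 2 constraints hold, so this profile is not an equilibrium.

1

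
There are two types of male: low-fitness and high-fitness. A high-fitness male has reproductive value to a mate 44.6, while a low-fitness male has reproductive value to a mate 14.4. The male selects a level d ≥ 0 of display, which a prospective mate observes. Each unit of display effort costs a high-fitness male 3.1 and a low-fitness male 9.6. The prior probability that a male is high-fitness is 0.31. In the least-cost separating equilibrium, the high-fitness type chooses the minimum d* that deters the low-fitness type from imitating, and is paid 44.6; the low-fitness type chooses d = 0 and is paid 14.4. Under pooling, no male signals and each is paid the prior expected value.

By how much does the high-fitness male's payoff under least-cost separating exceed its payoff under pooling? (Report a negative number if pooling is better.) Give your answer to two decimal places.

11.09

Least-cost separating signal: d* solves 14.4 = 44.6 − 9.6·d*, so d* = (44.6 − 14.4)/9.6 ≈ 3.1458.
High-fitness type's separating payoff: 44.6 − 3.1 × d* = 44.6 − 3.1 × (44.6 − 14.4)/9.6 = 44.6 − 93.62/9.6 ≈ 34.8479.
Pooling payoff: 0.31 × 44.6 + 0.69 × 14.4 = 23.762.
Difference: 34.8479 − 23.762 = 11.0859, i.e. 11.09 to two decimal places.
The high-fitness type prefers to separate.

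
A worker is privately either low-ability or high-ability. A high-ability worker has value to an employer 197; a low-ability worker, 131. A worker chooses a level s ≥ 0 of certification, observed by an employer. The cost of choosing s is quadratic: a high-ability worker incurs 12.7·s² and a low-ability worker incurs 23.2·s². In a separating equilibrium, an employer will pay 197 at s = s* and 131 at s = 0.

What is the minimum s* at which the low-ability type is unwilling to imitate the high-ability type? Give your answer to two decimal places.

1.69

The low-ability type at s = 0 receives 131; imitating at s* yields 197 − 23.2·s*².
Indifference: 131 = 197 − 23.2·s*², so s*² = (197 − 131) / 23.2 ≈ 2.8448.
s* = √2.8448 ≈ 1.69.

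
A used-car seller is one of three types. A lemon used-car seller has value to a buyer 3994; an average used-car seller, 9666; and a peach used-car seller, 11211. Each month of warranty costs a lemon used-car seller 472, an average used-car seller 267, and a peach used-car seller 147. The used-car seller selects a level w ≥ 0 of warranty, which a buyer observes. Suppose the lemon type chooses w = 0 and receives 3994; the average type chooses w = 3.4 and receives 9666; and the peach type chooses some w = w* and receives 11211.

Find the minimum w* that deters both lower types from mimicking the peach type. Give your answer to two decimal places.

15.29

Average type (on-path payoff 9666 − 267×3.4 = 8758.2) won't mimic when 8758.2 ≥ 11211 − 267·w*, i.e. w* ≥ 9.19.
Lemon type (on-path payoff 3994) won't mimic when 3994 ≥ 11211 − 472·w*, i.e. w* ≥ 15.29.
Both must hold, so w* = max(15.29, 9.19) = 15.29. The lemon type's constraint binds.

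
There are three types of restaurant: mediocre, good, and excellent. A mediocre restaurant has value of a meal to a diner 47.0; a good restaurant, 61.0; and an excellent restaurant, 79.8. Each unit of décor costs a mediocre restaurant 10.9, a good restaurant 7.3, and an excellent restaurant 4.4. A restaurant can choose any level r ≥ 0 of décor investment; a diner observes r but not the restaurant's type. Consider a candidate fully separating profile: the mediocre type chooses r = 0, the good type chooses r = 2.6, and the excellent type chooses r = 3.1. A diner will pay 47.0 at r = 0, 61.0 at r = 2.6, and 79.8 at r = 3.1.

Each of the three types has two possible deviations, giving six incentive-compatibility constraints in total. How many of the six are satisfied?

Excellent (own payoff 79.8 − 4.4×3.1 = 66.16): to r=0 gives 47.0 → no gain ✓; to r=2.6 gives 61.0 − 4.4×2.6 = 49.56 → no gain ✓.
Good (own payoff 61.0 − 7.3×2.6 = 42.02): to r=0 gives 47.0 → profitable ✗; to r=3.1 gives 79.8 − 7.3×3.1 = 57.17 → profitable ✗.
Mediocre (own payoff 47.0): to r=2.6 gives 61.0 − 10.9×2.6 = 32.66 → no gain ✓; to r=3.1 gives 79.8 − 10.9×3.1 = 46.01 → no gain ✓.
4 of the 6 constraints hold; not an equilibrium.

4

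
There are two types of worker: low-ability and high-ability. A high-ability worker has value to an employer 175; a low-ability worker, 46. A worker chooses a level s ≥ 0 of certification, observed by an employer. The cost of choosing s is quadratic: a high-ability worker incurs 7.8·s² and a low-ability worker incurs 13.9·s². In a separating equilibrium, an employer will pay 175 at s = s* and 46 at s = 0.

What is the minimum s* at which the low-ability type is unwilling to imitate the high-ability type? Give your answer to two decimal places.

The low-ability type at s = 0 receives 46; imitating at s* yields 175 − 13.9·s*².
Indifference: 46 = 175 − 13.9·s*², so s*² = (175 − 46) / 13.9 ≈ 9.2806.
s* = √9.2806 ≈ 3.05.

3.05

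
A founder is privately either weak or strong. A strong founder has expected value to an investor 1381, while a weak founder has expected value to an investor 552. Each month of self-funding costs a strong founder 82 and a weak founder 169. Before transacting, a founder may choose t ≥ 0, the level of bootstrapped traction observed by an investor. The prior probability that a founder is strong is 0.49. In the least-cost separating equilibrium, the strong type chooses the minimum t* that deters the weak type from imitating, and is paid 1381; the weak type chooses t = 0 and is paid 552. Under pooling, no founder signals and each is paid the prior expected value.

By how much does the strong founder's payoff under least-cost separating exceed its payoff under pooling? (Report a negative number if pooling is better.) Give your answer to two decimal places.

Least-cost separating signal: t* solves 552 = 1381 − 169·t*, so t* = (1381 − 552)/169 ≈ 4.9053.
Strong type's separating payoff: 1381 − 82 × t* = 1381 − 82 × (1381 − 552)/169 = 1381 − 67978/169 ≈ 978.7633.
Pooling payoff: 0.49 × 1381 + 0.51 × 552 = 958.21.
Difference: 978.7633 − 958.21 = 20.5533, i.e. 20.55 to two decimal places.
The strong type prefers to separate.

20.55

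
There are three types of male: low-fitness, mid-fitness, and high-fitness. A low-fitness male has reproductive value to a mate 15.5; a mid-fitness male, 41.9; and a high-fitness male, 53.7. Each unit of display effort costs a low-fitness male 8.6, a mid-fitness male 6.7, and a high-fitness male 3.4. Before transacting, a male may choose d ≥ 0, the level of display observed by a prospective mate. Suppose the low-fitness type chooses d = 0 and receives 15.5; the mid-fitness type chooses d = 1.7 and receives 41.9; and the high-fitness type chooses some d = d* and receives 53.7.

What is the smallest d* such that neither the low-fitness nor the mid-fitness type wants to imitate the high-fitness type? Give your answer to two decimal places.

4.44

Mid-fitness type (on-path payoff 41.9 − 6.7×1.7 = 30.51) won't mimic when 30.51 ≥ 53.7 − 6.7·d*, i.e. d* ≥ 3.46.
Low-fitness type (on-path payoff 15.5) won't mimic when 15.5 ≥ 53.7 − 8.6·d*, i.e. d* ≥ 4.44.
Both must hold, so d* = max(4.44, 3.46) = 4.44. The low-fitness type's constraint binds.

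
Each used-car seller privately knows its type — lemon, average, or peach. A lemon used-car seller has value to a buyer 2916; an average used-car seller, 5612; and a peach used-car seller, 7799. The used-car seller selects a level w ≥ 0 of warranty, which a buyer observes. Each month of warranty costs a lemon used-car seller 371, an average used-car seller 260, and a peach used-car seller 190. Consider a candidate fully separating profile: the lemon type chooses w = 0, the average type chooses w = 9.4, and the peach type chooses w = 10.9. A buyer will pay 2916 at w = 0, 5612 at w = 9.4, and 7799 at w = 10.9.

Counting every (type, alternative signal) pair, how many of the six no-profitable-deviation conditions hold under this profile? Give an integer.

4

Lemon (own payoff 2916): to w=9.4 gives 5612 − 371×9.4 = 2124.6 → no gain ✓; to w=10.9 gives 7799 − 371×10.9 = 3755.1 → profitable ✗.
Average (own payoff 5612 − 260×9.4 = 3168): to w=0 gives 2916 → no gain ✓; to w=10.9 gives 7799 − 260×10.9 = 4965 → profitable ✗.
Peach (own payoff 7799 − 190×10.9 = 5728): to w=0 gives 2916 → no gain ✓; to w=9.4 gives 5612 − 190×9.4 = 3826 → no gain ✓.
4 of the 6 constraints hold; not an equilibrium.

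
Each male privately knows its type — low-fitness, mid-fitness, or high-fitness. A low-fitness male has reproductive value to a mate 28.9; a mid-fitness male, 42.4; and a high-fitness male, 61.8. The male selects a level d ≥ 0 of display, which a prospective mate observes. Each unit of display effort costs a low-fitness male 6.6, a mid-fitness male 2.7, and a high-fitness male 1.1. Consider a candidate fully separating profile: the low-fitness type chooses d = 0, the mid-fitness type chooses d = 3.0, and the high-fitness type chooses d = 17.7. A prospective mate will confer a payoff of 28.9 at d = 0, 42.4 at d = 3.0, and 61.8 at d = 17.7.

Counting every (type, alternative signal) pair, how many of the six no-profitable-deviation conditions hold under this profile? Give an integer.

Mid-fitness (own payoff 42.4 − 2.7×3.0 = 34.3): to d=0 gives 28.9 → no gain ✓; to d=17.7 gives 61.8 − 2.7×17.7 = 14.01 → no gain ✓.
Low-fitness (own payoff 28.9): to d=3.0 gives 42.4 − 6.6×3.0 = 22.6 → no gain ✓; to d=17.7 gives 61.8 − 6.6×17.7 = -55.02 → no gain ✓.
High-fitness (own payoff 61.8 − 1.1×17.7 = 42.33): to d=0 gives 28.9 → no gain ✓; to d=3.0 gives 42.4 − 1.1×3.0 = 39.1 → no gain ✓.
6 of the 6 constraints hold; this profile is a separating equilibrium.

6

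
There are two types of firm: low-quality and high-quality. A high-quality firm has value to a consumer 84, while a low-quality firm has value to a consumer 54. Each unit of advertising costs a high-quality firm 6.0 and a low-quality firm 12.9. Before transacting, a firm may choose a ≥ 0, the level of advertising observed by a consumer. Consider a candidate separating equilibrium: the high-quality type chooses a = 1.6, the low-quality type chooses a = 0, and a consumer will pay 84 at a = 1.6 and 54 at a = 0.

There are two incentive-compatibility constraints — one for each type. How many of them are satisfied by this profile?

Low-quality type: stay at 0 → 54; mimic → 84 − 12.9 × 1.6 = 63.36. IC fails (54 < 63.36).
High-quality type: signal → 84 − 6.0 × 1.6 = 74.4; deviate to 0 → 54. IC holds (74.4 ≥ 54).
1 of 2 constraints hold, so this profile is not an equilibrium.

1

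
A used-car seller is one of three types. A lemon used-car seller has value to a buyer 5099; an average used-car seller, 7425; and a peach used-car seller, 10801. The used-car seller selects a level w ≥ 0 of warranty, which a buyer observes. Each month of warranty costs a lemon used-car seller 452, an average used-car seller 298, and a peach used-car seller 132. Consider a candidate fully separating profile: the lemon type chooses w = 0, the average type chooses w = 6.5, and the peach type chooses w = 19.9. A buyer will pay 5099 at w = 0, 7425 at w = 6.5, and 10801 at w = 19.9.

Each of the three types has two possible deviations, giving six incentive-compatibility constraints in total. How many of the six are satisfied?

6

Average (own payoff 7425 − 298×6.5 = 5488): to w=0 gives 5099 → no gain ✓; to w=19.9 gives 10801 − 298×19.9 = 4870.8 → no gain ✓.
Peach (own payoff 10801 − 132×19.9 = 8174.2): to w=0 gives 5099 → no gain ✓; to w=6.5 gives 7425 − 132×6.5 = 6567 → no gain ✓.
Lemon (own payoff 5099): to w=6.5 gives 7425 − 452×6.5 = 4487 → no gain ✓; to w=19.9 gives 10801 − 452×19.9 = 1806.2 → no gain ✓.
6 of the 6 constraints hold; this profile is a separating equilibrium.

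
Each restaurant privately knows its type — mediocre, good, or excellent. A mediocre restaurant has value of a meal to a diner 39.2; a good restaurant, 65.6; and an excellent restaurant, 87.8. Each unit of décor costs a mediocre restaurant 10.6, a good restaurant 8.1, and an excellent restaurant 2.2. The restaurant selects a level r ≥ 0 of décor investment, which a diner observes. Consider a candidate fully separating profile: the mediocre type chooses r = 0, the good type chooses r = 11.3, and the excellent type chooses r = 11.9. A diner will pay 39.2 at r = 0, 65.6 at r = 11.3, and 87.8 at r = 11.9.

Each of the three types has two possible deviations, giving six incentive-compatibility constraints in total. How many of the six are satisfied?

4

Mediocre (own payoff 39.2): to r=11.3 gives 65.6 − 10.6×11.3 = -54.18 → no gain ✓; to r=11.9 gives 87.8 − 10.6×11.9 = -38.34 → no gain ✓.
Good (own payoff 65.6 − 8.1×11.3 = -25.93): to r=0 gives 39.2 → profitable ✗; to r=11.9 gives 87.8 − 8.1×11.9 = -8.59 → profitable ✗.
Excellent (own payoff 87.8 − 2.2×11.9 = 61.62): to r=0 gives 39.2 → no gain ✓; to r=11.3 gives 65.6 − 2.2×11.3 = 40.74 → no gain ✓.
4 of the 6 constraints hold; not an equilibrium.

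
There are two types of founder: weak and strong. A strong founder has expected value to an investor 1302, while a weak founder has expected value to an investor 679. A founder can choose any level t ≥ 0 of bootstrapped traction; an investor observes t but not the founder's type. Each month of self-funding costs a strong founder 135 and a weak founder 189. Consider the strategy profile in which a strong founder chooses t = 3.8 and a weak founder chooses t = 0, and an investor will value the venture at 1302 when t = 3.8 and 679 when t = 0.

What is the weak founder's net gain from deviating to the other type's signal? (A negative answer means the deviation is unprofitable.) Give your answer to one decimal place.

-95.2

Playing t = 0 the weak founder receives 679.
Deviating to t = 3.8 brings payment 1302 at cost 189 × 3.8 = 718.2, netting 583.8.
Gain from deviating: 583.8 − 679 = -95.2.
The gain is negative, so the weak type's incentive-compatibility constraint is satisfied.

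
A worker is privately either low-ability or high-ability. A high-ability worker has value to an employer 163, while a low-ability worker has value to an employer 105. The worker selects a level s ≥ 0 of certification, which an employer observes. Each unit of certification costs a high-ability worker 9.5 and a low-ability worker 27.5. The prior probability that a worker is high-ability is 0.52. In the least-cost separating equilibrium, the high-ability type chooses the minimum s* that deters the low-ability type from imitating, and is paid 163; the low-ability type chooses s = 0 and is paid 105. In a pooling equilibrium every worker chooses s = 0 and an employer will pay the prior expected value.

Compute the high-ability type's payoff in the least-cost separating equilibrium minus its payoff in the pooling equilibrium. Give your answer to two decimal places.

Least-cost separating signal: s* solves 105 = 163 − 27.5·s*, so s* = (163 − 105)/27.5 ≈ 2.1091.
High-ability type's separating payoff: 163 − 9.5 × s* = 163 − 9.5 × (163 − 105)/27.5 = 163 − 551/27.5 ≈ 142.9636.
Pooling payoff: 0.52 × 163 + 0.48 × 105 = 135.16.
Difference: 142.9636 − 135.16 = 7.8036, i.e. 7.80 to two decimal places.
The high-ability type prefers to separate.

7.80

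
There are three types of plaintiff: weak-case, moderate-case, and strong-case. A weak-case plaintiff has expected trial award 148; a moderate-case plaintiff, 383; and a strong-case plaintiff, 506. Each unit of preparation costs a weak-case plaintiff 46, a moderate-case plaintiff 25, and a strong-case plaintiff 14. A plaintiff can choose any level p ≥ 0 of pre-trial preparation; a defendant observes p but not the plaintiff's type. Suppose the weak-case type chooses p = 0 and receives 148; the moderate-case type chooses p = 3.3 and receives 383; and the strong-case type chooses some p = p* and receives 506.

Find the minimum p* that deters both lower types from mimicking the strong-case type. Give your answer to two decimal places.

Weak-case type (on-path payoff 148) won't mimic when 148 ≥ 506 − 46·p*, i.e. p* ≥ 7.78.
Moderate-case type (on-path payoff 383 − 25×3.3 = 300.5) won't mimic when 300.5 ≥ 506 − 25·p*, i.e. p* ≥ 8.22.
Both must hold, so p* = max(7.78, 8.22) = 8.22. The moderate-case type's constraint binds.

8.22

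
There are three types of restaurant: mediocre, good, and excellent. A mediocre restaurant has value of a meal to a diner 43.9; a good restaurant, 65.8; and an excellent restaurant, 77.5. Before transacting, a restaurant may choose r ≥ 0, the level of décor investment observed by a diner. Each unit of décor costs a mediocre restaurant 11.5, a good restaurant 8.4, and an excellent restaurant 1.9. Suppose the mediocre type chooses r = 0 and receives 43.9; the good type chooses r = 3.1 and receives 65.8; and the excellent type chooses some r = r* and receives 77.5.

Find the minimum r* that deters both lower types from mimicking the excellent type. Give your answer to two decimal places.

Good type (on-path payoff 65.8 − 8.4×3.1 = 39.76) won't mimic when 39.76 ≥ 77.5 − 8.4·r*, i.e. r* ≥ 4.49.
Mediocre type (on-path payoff 43.9) won't mimic when 43.9 ≥ 77.5 − 11.5·r*, i.e. r* ≥ 2.92.
Both must hold, so r* = max(2.92, 4.49) = 4.49. The good type's constraint binds.

4.49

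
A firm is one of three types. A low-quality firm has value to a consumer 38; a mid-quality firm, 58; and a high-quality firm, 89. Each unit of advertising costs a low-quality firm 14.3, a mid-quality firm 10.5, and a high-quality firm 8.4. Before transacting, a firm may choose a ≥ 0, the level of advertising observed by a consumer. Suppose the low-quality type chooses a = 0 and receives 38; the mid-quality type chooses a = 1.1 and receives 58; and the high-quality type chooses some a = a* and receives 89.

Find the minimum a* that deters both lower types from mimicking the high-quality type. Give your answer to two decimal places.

4.05

Mid-quality type (on-path payoff 58 − 10.5×1.1 = 46.45) won't mimic when 46.45 ≥ 89 − 10.5·a*, i.e. a* ≥ 4.05.
Low-quality type (on-path payoff 38) won't mimic when 38 ≥ 89 − 14.3·a*, i.e. a* ≥ 3.57.
Both must hold, so a* = max(3.57, 4.05) = 4.05. The mid-quality type's constraint binds.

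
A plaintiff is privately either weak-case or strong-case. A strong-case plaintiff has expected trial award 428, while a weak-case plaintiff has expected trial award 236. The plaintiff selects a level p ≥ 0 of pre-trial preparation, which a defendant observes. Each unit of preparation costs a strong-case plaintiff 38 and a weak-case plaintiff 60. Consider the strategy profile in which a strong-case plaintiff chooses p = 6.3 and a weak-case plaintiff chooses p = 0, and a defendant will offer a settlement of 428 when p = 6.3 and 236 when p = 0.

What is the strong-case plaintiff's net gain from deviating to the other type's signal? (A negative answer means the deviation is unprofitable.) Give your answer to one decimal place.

47.4

Playing p = 6.3 the strong-case plaintiff receives 428 − 38 × 6.3 = 188.6.
Deviating to p = 0 yields 236 instead.
Gain from deviating: 236 − 188.6 = 47.4.
The gain is positive, so the strong-case type's incentive-compatibility constraint is violated — this profile is not a separating equilibrium.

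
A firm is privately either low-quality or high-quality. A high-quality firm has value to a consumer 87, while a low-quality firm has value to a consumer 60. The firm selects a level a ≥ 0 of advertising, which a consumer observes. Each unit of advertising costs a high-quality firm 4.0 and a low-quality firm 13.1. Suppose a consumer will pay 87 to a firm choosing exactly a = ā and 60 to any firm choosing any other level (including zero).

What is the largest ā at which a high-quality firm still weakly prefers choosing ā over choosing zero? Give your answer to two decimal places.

Choosing ā yields the high-quality type 87 − 4.0·ā; choosing zero yields 60.
The high-quality type is indifferent at 87 − 4.0·ā = 60, i.e. ā = (87 − 60) / 4.0 = 6.75.
For any ā above 6.75 the high-quality type would rather pool at zero, so separation collapses.

6.75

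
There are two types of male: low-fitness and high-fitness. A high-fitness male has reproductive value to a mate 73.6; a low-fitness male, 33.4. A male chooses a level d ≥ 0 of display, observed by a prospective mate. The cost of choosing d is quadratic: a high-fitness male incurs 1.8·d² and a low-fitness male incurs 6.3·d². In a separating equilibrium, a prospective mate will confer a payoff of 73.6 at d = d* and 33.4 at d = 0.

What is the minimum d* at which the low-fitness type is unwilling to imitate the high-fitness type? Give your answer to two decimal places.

The low-fitness type at d = 0 receives 33.4; imitating at d* yields 73.6 − 6.3·d*².
Indifference: 33.4 = 73.6 − 6.3·d*², so d*² = (73.6 − 33.4) / 6.3 ≈ 6.3810.
d* = √6.3810 ≈ 2.53.

2.53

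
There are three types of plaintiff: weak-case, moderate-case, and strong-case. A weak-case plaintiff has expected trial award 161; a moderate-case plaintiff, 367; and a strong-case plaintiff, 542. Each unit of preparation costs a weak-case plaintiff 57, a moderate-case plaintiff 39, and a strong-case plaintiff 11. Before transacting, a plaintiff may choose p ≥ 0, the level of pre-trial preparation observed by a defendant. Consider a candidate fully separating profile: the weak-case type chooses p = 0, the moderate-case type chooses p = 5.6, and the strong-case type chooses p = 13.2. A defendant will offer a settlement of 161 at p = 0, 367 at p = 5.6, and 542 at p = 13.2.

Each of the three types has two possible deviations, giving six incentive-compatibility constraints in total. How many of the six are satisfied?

Moderate-case (own payoff 367 − 39×5.6 = 148.6): to p=0 gives 161 → profitable ✗; to p=13.2 gives 542 − 39×13.2 = 27.2 → no gain ✓.
Strong-case (own payoff 542 − 11×13.2 = 396.8): to p=0 gives 161 → no gain ✓; to p=5.6 gives 367 − 11×5.6 = 305.4 → no gain ✓.
Weak-case (own payoff 161): to p=5.6 gives 367 − 57×5.6 = 47.8 → no gain ✓; to p=13.2 gives 542 − 57×13.2 = -210.4 → no gain ✓.
5 of the 6 constraints hold; not an equilibrium.

5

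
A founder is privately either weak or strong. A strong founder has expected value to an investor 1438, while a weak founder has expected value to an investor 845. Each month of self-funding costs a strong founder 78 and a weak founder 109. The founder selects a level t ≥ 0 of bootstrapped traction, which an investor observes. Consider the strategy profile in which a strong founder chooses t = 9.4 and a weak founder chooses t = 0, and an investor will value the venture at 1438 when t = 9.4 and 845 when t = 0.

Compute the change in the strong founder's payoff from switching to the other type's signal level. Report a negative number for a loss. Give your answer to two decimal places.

Playing t = 9.4 the strong founder receives 1438 − 78 × 9.4 = 704.8.
Deviating to t = 0 yields 845 instead.
Gain from deviating: 845 − 704.8 = 140.20.
The gain is positive, so the strong type's incentive-compatibility constraint is violated — this profile is not a separating equilibrium.

140.20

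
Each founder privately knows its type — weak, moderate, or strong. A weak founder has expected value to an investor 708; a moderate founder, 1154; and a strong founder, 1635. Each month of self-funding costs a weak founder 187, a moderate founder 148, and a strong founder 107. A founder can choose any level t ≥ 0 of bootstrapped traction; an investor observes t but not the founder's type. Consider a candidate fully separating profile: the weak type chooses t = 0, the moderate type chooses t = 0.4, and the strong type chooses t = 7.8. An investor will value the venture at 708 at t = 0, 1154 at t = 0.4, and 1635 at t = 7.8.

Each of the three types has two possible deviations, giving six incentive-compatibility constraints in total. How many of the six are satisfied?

Weak (own payoff 708): to t=0.4 gives 1154 − 187×0.4 = 1079.2 → profitable ✗; to t=7.8 gives 1635 − 187×7.8 = 176.4 → no gain ✓.
Strong (own payoff 1635 − 107×7.8 = 800.4): to t=0 gives 708 → no gain ✓; to t=0.4 gives 1154 − 107×0.4 = 1111.2 → profitable ✗.
Moderate (own payoff 1154 − 148×0.4 = 1094.8): to t=0 gives 708 → no gain ✓; to t=7.8 gives 1635 − 148×7.8 = 480.6 → no gain ✓.
4 of the 6 constraints hold; not an equilibrium.

4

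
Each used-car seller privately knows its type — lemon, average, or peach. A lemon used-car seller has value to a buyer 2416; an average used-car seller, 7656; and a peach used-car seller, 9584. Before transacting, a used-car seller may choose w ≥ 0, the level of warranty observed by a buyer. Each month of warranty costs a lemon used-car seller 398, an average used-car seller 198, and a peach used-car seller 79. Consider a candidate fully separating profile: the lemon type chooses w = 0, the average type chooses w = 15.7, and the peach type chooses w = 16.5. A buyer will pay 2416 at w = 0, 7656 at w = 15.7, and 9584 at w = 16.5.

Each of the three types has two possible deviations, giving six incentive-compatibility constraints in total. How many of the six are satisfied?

4

Lemon (own payoff 2416): to w=15.7 gives 7656 − 398×15.7 = 1407.4 → no gain ✓; to w=16.5 gives 9584 − 398×16.5 = 3017 → profitable ✗.
Average (own payoff 7656 − 198×15.7 = 4547.4): to w=0 gives 2416 → no gain ✓; to w=16.5 gives 9584 − 198×16.5 = 6317 → profitable ✗.
Peach (own payoff 9584 − 79×16.5 = 8280.5): to w=0 gives 2416 → no gain ✓; to w=15.7 gives 7656 − 79×15.7 = 6415.7 → no gain ✓.
4 of the 6 constraints hold; not an equilibrium.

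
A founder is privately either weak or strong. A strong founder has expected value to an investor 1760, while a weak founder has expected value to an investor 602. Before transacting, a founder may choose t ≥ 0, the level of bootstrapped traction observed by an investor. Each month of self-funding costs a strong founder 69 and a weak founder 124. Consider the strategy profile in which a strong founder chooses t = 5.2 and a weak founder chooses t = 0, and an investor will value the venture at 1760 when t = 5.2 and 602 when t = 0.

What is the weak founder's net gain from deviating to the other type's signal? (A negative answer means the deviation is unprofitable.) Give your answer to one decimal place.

513.2

Playing t = 0 the weak founder receives 602.
Deviating to t = 5.2 brings payment 1760 at cost 124 × 5.2 = 644.8, netting 1115.2.
Gain from deviating: 1115.2 − 602 = 513.2.
The gain is positive, so the weak type's incentive-compatibility constraint is violated — this profile is not a separating equilibrium.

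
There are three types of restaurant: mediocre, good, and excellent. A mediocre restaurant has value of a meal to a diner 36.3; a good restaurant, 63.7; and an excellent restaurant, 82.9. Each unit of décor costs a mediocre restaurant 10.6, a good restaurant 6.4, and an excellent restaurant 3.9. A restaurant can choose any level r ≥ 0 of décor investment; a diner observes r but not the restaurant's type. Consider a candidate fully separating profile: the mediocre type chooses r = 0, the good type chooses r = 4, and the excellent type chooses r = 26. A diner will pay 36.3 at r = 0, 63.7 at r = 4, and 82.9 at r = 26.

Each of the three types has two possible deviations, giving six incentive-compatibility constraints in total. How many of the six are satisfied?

4

Excellent (own payoff 82.9 − 3.9×26 = -18.5): to r=0 gives 36.3 → profitable ✗; to r=4 gives 63.7 − 3.9×4 = 48.1 → profitable ✗.
Mediocre (own payoff 36.3): to r=4 gives 63.7 − 10.6×4 = 21.3 → no gain ✓; to r=26 gives 82.9 − 10.6×26 = -192.7 → no gain ✓.
Good (own payoff 63.7 − 6.4×4 = 38.1): to r=0 gives 36.3 → no gain ✓; to r=26 gives 82.9 − 6.4×26 = -83.5 → no gain ✓.
4 of the 6 constraints hold; not an equilibrium.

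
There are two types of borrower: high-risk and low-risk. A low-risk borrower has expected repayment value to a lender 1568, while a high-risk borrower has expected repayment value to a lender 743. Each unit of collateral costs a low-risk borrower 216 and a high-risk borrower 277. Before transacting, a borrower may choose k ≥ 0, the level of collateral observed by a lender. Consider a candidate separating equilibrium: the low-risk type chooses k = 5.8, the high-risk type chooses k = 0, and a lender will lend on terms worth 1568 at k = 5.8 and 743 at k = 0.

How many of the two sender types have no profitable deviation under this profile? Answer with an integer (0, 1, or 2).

1

High-risk type: stay at 0 → 743; mimic → 1568 − 277 × 5.8 = -38.6. IC holds (743 ≥ -38.6).
Low-risk type: signal → 1568 − 216 × 5.8 = 315.2; deviate to 0 → 743. IC fails (315.2 < 743).
1 of 2 constraints hold, so this profile is not an equilibrium.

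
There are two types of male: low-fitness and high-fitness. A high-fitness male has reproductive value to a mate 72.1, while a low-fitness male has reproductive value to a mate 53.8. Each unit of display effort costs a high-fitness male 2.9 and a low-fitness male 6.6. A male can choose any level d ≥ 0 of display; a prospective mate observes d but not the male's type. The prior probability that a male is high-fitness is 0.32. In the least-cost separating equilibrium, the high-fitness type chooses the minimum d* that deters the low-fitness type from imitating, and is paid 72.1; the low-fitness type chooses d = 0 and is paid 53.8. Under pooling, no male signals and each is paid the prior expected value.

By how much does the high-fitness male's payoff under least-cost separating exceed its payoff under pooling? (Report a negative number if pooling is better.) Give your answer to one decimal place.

4.4

Least-cost separating signal: d* solves 53.8 = 72.1 − 6.6·d*, so d* = (72.1 − 53.8)/6.6 ≈ 2.7727.
High-fitness type's separating payoff: 72.1 − 2.9 × d* = 72.1 − 2.9 × (72.1 − 53.8)/6.6 = 72.1 − 53.07/6.6 ≈ 64.059.
Pooling payoff: 0.32 × 72.1 + 0.68 × 53.8 = 59.656.
Difference: 64.059 − 59.656 = 4.403, i.e. 4.4 to one decimal place.
The high-fitness type prefers to separate.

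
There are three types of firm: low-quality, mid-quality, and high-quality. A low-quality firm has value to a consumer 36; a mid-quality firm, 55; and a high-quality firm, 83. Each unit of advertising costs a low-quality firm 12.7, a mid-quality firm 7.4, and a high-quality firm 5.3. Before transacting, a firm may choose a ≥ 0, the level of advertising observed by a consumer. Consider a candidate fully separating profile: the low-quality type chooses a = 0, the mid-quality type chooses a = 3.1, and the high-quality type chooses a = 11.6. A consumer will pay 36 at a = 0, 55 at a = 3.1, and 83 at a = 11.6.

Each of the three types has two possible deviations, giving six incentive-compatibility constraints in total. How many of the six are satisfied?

Low-quality (own payoff 36): to a=3.1 gives 55 − 12.7×3.1 = 15.63 → no gain ✓; to a=11.6 gives 83 − 12.7×11.6 = -64.32 → no gain ✓.
Mid-quality (own payoff 55 − 7.4×3.1 = 32.06): to a=0 gives 36 → profitable ✗; to a=11.6 gives 83 − 7.4×11.6 = -2.84 → no gain ✓.
High-quality (own payoff 83 − 5.3×11.6 = 21.52): to a=0 gives 36 → profitable ✗; to a=3.1 gives 55 − 5.3×3.1 = 38.57 → profitable ✗.
3 of the 6 constraints hold; not an equilibrium.

3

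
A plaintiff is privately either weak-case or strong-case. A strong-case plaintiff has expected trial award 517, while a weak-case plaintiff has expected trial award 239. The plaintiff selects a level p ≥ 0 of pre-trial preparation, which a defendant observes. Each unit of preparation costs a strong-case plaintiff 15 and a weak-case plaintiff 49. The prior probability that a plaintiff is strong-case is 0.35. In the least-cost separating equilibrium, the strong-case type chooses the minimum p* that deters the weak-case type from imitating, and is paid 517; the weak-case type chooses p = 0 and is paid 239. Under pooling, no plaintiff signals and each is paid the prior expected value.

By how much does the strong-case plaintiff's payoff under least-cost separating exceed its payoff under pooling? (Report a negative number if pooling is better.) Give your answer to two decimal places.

95.60

Least-cost separating signal: p* solves 239 = 517 − 49·p*, so p* = (517 − 239)/49 ≈ 5.6735.
Strong-case type's separating payoff: 517 − 15 × p* = 517 − 15 × (517 − 239)/49 = 517 − 4170/49 ≈ 431.8980.
Pooling payoff: 0.35 × 517 + 0.65 × 239 = 336.3.
Difference: 431.8980 − 336.3 = 95.598, i.e. 95.60 to two decimal places.
The strong-case type prefers to separate.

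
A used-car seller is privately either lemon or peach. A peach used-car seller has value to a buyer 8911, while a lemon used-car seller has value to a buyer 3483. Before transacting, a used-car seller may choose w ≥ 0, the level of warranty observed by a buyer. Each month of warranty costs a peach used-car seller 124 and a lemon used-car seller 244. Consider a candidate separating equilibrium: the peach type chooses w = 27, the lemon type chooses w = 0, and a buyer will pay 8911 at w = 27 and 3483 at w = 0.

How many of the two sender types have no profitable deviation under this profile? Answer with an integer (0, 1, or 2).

Peach type: signal → 8911 − 124 × 27 = 5563; deviate to 0 → 3483. IC holds (5563 ≥ 3483).
Lemon type: stay at 0 → 3483; mimic → 8911 − 244 × 27 = 2323. IC holds (3483 ≥ 2323).
2 of 2 constraints hold, so this is a separating equilibrium.

2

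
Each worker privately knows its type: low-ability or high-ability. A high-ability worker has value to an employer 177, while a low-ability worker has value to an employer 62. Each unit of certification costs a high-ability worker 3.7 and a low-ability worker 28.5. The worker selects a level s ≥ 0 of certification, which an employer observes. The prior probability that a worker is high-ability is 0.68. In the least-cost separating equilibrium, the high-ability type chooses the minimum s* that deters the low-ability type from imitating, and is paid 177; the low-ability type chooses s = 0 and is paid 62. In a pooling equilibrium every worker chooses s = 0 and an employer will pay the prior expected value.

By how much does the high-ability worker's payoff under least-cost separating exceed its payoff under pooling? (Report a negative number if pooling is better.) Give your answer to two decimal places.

Least-cost separating signal: s* solves 62 = 177 − 28.5·s*, so s* = (177 − 62)/28.5 ≈ 4.0351.
High-ability type's separating payoff: 177 − 3.7 × s* = 177 − 3.7 × (177 − 62)/28.5 = 177 − 425.5/28.5 ≈ 162.0702.
Pooling payoff: 0.68 × 177 + 0.32 × 62 = 140.2.
Difference: 162.0702 − 140.2 = 21.8702, i.e. 21.87 to two decimal places.
The high-ability type prefers to separate.

21.87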